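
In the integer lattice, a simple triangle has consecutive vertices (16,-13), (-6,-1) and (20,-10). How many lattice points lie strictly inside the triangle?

56

The shoelace formula gives twice the area as |[16·(-1) − (-6)·(-13)] + [(-6)·(-10) − 20·(-1)] + [20·(-13) − 16·(-10)]| = 114, so the area is 57.
The number of boundary lattice points is Σ gcd(|Δx|,|Δy|) = gcd(22,12) + gcd(26,9) + gcd(4,3) = 2+1+1 = 4.
Pick's theorem gives I = A − B/2 + 1 = 57 − 4/2 + 1 = 56.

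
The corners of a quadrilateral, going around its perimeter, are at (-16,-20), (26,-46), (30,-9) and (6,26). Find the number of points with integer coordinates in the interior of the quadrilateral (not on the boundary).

1764

By the shoelace formula, twice the signed area is |((-16)·(-46) − 26·(-20)) + (26·(-9) − 30·(-46)) + (30·26 − 6·(-9)) + (6·(-20) − (-16)·26)| = 3532, so the area is 1766.
Along each edge there are gcd(|Δx|,|Δy|)+1 lattice points, so counting each shared vertex once the boundary has gcd(42,26) + gcd(4,37) + gcd(24,35) + gcd(22,46) = 2+1+1+2 = 6.
By Pick's theorem A = I + B/2 − 1, so I = 1766 − 6/2 + 1 = 1764.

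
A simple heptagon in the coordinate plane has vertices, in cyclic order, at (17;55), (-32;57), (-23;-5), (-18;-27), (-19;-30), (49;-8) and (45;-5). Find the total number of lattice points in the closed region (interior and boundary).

4534

Using the shoelace formula, 2A = |(17·57 − (-32)·55) + ((-32)·(-5) − (-23)·57) + ((-23)·(-27) − (-18)·(-5)) + ((-18)·(-30) − (-19)·(-27)) + ((-19)·(-8) − 49·(-30)) + (49·(-5) − 45·(-8)) + (45·55 − 17·(-5))| = 9055, so the area is 9055/2.
Along each edge there are gcd(|Δx|,|Δy|)+1 lattice points, so counting each shared vertex once the boundary has gcd(49,2) + gcd(9,62) + gcd(5,22) + gcd(1,3) + gcd(68,22) + gcd(4,3) + gcd(28,60) = 1+1+1+1+2+1+4 = 11.
Pick's theorem gives I = A − B/2 + 1 = 9055/2 − 11/2 + 1 = 4523, so the closed region contains I + B = 4523 + 11 = 4534 lattice points.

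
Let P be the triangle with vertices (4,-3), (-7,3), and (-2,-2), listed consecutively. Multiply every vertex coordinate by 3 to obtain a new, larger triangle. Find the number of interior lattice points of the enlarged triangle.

By the shoelace formula, twice the signed area is |[4·3 − (-7)·(-3)] + [(-7)·(-2) − (-2)·3] + [(-2)·(-3) − 4·(-2)]| = 25, so the area is 12.5.
Along each edge there are gcd(|Δx|,|Δy|)+1 lattice points, so counting each shared vertex once the boundary has gcd(11,6) + gcd(5,5) + gcd(6,1) = 1+5+1 = 7.
Scaling by 3 multiplies the area by 3² = 9 (so the new area is 112.5) and multiplies the boundary lattice-point count by 3, giving 21.
By Pick's theorem, the interior count of the dilated polygon is 112.5 − 21/2 + 1 = 103.

103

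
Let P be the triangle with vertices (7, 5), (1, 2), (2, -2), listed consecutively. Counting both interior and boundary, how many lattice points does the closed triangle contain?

17

The shoelace formula gives twice the area as |[7·2 − 1·5] + [1·(-2) − 2·2] + [2·5 − 7·(-2)]| = 27, so the area is 13.5.
Summing gcd(|Δx|,|Δy|) over the edges gives the boundary count: gcd(6,3) + gcd(1,4) + gcd(5,7) = 3+1+1 = 5.
Pick's theorem gives I = A − B/2 + 1 = 13.5 − 5/2 + 1 = 12, so the closed region contains I + B = 12 + 5 = 17 lattice points.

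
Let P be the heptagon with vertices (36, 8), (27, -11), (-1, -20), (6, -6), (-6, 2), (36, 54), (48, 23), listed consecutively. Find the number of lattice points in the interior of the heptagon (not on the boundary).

1824

By the shoelace formula, twice the signed area is |[36·(-11) − 27·8] + [27·(-20) − (-1)·(-11)] + [(-1)·(-6) − 6·(-20)] + [6·2 − (-6)·(-6)] + [(-6)·54 − 36·2] + [36·23 − 48·54] + [48·8 − 36·23]| = 3665, so the area is 1832.5.
Along each edge there are gcd(|Δx|,|Δy|)+1 lattice points, so counting each shared vertex once the boundary has gcd(9,19) + gcd(28,9) + gcd(7,14) + gcd(12,8) + gcd(42,52) + gcd(12,31) + gcd(12,15) = 1+1+7+4+2+1+3 = 19.
Pick's theorem gives I = A − B/2 + 1 = 1832.5 − 19/2 + 1 = 1824.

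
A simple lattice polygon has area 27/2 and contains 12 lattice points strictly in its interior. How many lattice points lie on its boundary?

5

Pick's theorem gives A = I + B/2 − 1, so B = 2(A − I + 1) = 2(27/2 − 12 + 1) = 5.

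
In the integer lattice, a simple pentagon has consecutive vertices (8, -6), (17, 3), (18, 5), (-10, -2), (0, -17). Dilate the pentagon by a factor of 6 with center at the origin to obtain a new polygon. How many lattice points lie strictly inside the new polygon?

8518

The shoelace formula gives twice the area as |(8·3 − 17·(-6)) + (17·5 − 18·3) + (18·(-2) − (-10)·5) + ((-10)·(-17) − 0·(-2)) + (0·(-6) − 8·(-17))| = 477, so the area is 477/2.
Summing gcd(|Δx|,|Δy|) over the edges gives the boundary count: gcd(9,9) + gcd(1,2) + gcd(28,7) + gcd(10,15) + gcd(8,11) = 9+1+7+5+1 = 23.
Scaling by 6 multiplies the area by 6² = 36 (so the new area is 8586) and multiplies the boundary lattice-point count by 6, giving 138.
By Pick's theorem, the interior count of the dilated polygon is 8586 − 138/2 + 1 = 8518.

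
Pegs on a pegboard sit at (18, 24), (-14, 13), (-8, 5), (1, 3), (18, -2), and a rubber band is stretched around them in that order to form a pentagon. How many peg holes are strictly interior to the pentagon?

Using the shoelace formula, 2A = |[18·13 − (-14)·24] + [(-14)·5 − (-8)·13] + [(-8)·3 − 1·5] + [1·(-2) − 18·3] + [18·24 − 18·(-2)]| = 987, so the area is 493.5.
Along each edge there are gcd(|Δx|,|Δy|)+1 lattice points, so counting each shared vertex once the boundary has gcd(32,11) + gcd(6,8) + gcd(9,2) + gcd(17,5) + gcd(0,26) = 1+2+1+1+26 = 31.
Pick's theorem gives I = A − B/2 + 1 = 493.5 − 31/2 + 1 = 479.

479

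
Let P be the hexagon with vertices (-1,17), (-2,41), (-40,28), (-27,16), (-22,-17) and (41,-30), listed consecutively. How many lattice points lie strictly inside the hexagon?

2262

By the shoelace formula, twice the signed area is |((-1)·41 − (-2)·17) + ((-2)·28 − (-40)·41) + ((-40)·16 − (-27)·28) + ((-27)·(-17) − (-22)·16) + ((-22)·(-30) − 41·(-17)) + (41·17 − (-1)·(-30))| = 4528, so the area is 2264.
Along each edge there are gcd(|Δx|,|Δy|)+1 lattice points, so counting each shared vertex once the boundary has gcd(1,24) + gcd(38,13) + gcd(13,12) + gcd(5,33) + gcd(63,13) + gcd(42,47) = 1+1+1+1+1+1 = 6.
Pick's theorem gives I = A − B/2 + 1 = 2264 − 6/2 + 1 = 2262.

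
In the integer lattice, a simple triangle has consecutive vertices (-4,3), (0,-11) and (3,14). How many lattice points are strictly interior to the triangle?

70

Using the shoelace formula, 2A = |[(-4)·(-11) − 0·3] + [0·14 − 3·(-11)] + [3·3 − (-4)·14]| = 142, so the area is 71.
Summing gcd(|Δx|,|Δy|) over the edges gives the boundary count: gcd(4,14) + gcd(3,25) + gcd(7,11) = 2+1+1 = 4.
Pick's theorem gives I = A − B/2 + 1 = 71 − 4/2 + 1 = 70.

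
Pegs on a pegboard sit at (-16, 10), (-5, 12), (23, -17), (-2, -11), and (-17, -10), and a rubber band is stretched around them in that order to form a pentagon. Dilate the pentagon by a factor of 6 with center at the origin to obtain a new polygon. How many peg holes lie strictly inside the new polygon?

The shoelace formula gives twice the area as |[(-16)·12 − (-5)·10] + [(-5)·(-17) − 23·12] + [23·(-11) − (-2)·(-17)] + [(-2)·(-10) − (-17)·(-11)] + [(-17)·10 − (-16)·(-10)]| = 1117, so the area is 558.5.
The number of boundary lattice points is Σ gcd(|Δx|,|Δy|) = gcd(11,2) + gcd(28,29) + gcd(25,6) + gcd(15,1) + gcd(1,20) = 1+1+1+1+1 = 5.
Scaling by 6 multiplies the area by 6² = 36 (so the new area is 20106) and multiplies the boundary lattice-point count by 6, giving 30.
By Pick's theorem, the interior count of the dilated polygon is 20106 − 30/2 + 1 = 20092.

20092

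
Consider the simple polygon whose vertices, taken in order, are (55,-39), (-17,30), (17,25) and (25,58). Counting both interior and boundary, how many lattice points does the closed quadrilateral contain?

1880

Using the shoelace formula, 2A = |[55·30 − (-17)·(-39)] + [(-17)·25 − 17·30] + [17·58 − 25·25] + [25·(-39) − 55·58]| = 3752, so the area is 1876.
Summing gcd(|Δx|,|Δy|) over the edges gives the boundary count: gcd(72,69) + gcd(34,5) + gcd(8,33) + gcd(30,97) = 3+1+1+1 = 6.
Pick's theorem gives I = A − B/2 + 1 = 1876 − 6/2 + 1 = 1874, so the closed region contains I + B = 1874 + 6 = 1880 lattice points.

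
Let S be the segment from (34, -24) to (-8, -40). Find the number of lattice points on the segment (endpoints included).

The number of lattice points on a segment between lattice points is gcd(|Δx|,|Δy|) + 1 = gcd(42,16) + 1 = 2 + 1 = 3.

3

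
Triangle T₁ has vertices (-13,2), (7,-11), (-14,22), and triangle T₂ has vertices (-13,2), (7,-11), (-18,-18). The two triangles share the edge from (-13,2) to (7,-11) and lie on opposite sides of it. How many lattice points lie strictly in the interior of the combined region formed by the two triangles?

The union is the simple quadrilateral with vertices (-13,2), (-14,22), (7,-11), (-18,-18) in order.
The shoelace formula gives twice the area as |((-13)·22 − (-14)·2) + ((-14)·(-11) − 7·22) + (7·(-18) − (-18)·(-11)) + ((-18)·2 − (-13)·(-18))| = 852, so the area is 426.
The number of boundary lattice points is Σ gcd(|Δx|,|Δy|) = gcd(1,20) + gcd(21,33) + gcd(25,7) + gcd(5,20) = 1+3+1+5 = 10.
By Pick's theorem I = A − B/2 + 1 = 426 − 10/2 + 1 = 422.

422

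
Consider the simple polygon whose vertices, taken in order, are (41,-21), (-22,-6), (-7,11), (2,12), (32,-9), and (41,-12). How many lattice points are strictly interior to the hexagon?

By the shoelace formula, twice the signed area is |(41·(-6) − (-22)·(-21)) + ((-22)·11 − (-7)·(-6)) + ((-7)·12 − 2·11) + (2·(-9) − 32·12) + (32·(-12) − 41·(-9)) + (41·(-21) − 41·(-12))| = 1884, so the area is 942.
Along each edge there are gcd(|Δx|,|Δy|)+1 lattice points, so counting each shared vertex once the boundary has gcd(63,15) + gcd(15,17) + gcd(9,1) + gcd(30,21) + gcd(9,3) + gcd(0,9) = 3+1+1+3+3+9 = 20.
By Pick's theorem A = I + B/2 − 1, so I = 942 − 20/2 + 1 = 933.

933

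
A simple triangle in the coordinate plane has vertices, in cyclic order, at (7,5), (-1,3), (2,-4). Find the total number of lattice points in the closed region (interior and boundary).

34

Using the shoelace formula, 2A = |[7·3 − (-1)·5] + [(-1)·(-4) − 2·3] + [2·5 − 7·(-4)]| = 62, so the area is 31.
Summing gcd(|Δx|,|Δy|) over the edges gives the boundary count: gcd(8,2) + gcd(3,7) + gcd(5,9) = 2+1+1 = 4.
Pick's theorem gives I = A − B/2 + 1 = 31 − 4/2 + 1 = 30, so the closed region contains I + B = 30 + 4 = 34 lattice points.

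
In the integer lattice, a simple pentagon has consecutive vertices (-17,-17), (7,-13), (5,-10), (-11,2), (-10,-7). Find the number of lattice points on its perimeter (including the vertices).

The number of boundary lattice points is Σ gcd(|Δx|,|Δy|) = gcd(24,4) + gcd(2,3) + gcd(16,12) + gcd(1,9) + gcd(7,10) = 4+1+4+1+1 = 11.

11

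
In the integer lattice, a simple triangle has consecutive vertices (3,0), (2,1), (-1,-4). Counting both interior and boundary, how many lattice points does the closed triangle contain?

8

By the shoelace formula, twice the signed area is |[3·1 − 2·0] + [2·(-4) − (-1)·1] + [(-1)·0 − 3·(-4)]| = 8, so the area is 4.
Along each edge there are gcd(|Δx|,|Δy|)+1 lattice points, so counting each shared vertex once the boundary has gcd(1,1) + gcd(3,5) + gcd(4,4) = 1+1+4 = 6.
Pick's theorem gives I = A − B/2 + 1 = 4 − 6/2 + 1 = 2, so the closed region contains I + B = 2 + 6 = 8 lattice points.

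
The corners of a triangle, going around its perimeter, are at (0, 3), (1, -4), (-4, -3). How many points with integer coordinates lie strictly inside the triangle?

By the shoelace formula, twice the signed area is |(0·(-4) − 1·3) + (1·(-3) − (-4)·(-4)) + ((-4)·3 − 0·(-3))| = 34, so the area is 17.
Summing gcd(|Δx|,|Δy|) over the edges gives the boundary count: gcd(1,7) + gcd(5,1) + gcd(4,6) = 1+1+2 = 4.
By Pick's theorem A = I + B/2 − 1, so I = 17 − 4/2 + 1 = 16.

16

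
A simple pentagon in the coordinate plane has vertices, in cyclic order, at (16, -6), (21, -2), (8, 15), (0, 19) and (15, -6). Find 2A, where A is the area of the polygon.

By the shoelace formula, twice the signed area is |[16·(-2) − 21·(-6)] + [21·15 − 8·(-2)] + [8·19 − 0·15] + [0·(-6) − 15·19] + [15·(-6) − 16·(-6)]| = 298, so the area is 149.

298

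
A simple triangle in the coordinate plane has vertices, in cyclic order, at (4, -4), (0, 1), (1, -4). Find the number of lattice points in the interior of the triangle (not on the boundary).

Using the shoelace formula, 2A = |(4·1 − 0·(-4)) + (0·(-4) − 1·1) + (1·(-4) − 4·(-4))| = 15, so the area is 7.5.
Summing gcd(|Δx|,|Δy|) over the edges gives the boundary count: gcd(4,5) + gcd(1,5) + gcd(3,0) = 1+1+3 = 5.
Pick's theorem gives I = A − B/2 + 1 = 7.5 − 5/2 + 1 = 6.

6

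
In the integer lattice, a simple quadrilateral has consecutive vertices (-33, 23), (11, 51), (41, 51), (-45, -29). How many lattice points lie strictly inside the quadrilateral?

2157

Using the shoelace formula, 2A = |((-33)·51 − 11·23) + (11·51 − 41·51) + (41·(-29) − (-45)·51) + ((-45)·23 − (-33)·(-29))| = 4352, so the area is 2176.
Along each edge there are gcd(|Δx|,|Δy|)+1 lattice points, so counting each shared vertex once the boundary has gcd(44,28) + gcd(30,0) + gcd(86,80) + gcd(12,52) = 4+30+2+4 = 40.
By Pick's theorem A = I + B/2 − 1, so I = 2176 − 40/2 + 1 = 2157.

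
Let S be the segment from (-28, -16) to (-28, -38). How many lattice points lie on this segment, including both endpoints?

23

The number of lattice points on a segment between lattice points is gcd(|Δx|,|Δy|) + 1 = gcd(0,22) + 1 = 22 + 1 = 23.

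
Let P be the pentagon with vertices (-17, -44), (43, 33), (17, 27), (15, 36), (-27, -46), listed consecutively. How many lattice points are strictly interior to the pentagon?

1410

By the shoelace formula, twice the signed area is |((-17)·33 − 43·(-44)) + (43·27 − 17·33) + (17·36 − 15·27) + (15·(-46) − (-27)·36) + ((-27)·(-44) − (-17)·(-46))| = 2826, so the area is 1413.
The number of boundary lattice points is Σ gcd(|Δx|,|Δy|) = gcd(60,77) + gcd(26,6) + gcd(2,9) + gcd(42,82) + gcd(10,2) = 1+2+1+2+2 = 8.
Pick's theorem gives I = A − B/2 + 1 = 1413 − 8/2 + 1 = 1410.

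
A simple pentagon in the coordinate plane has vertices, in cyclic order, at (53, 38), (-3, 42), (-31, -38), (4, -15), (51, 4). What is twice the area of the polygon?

Using the shoelace formula, 2A = |[53·42 − (-3)·38] + [(-3)·(-38) − (-31)·42] + [(-31)·(-15) − 4·(-38)] + [4·4 − 51·(-15)] + [51·38 − 53·4]| = 6880, so the area is 3440.

6880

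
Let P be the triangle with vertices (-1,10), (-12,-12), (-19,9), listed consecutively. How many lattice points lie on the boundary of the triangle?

19

Along each edge there are gcd(|Δx|,|Δy|)+1 lattice points, so counting each shared vertex once the boundary has gcd(11,22) + gcd(7,21) + gcd(18,1) = 11+7+1 = 19.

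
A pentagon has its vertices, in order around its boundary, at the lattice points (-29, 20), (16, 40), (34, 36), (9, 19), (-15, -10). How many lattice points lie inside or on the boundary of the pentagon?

1175

The shoelace formula gives twice the area as |((-29)·40 − 16·20) + (16·36 − 34·40) + (34·19 − 9·36) + (9·(-10) − (-15)·19) + ((-15)·20 − (-29)·(-10))| = 2337, so the area is 2337/2.
The number of boundary lattice points is Σ gcd(|Δx|,|Δy|) = gcd(45,20) + gcd(18,4) + gcd(25,17) + gcd(24,29) + gcd(14,30) = 5+2+1+1+2 = 11.
Pick's theorem gives I = A − B/2 + 1 = 2337/2 − 11/2 + 1 = 1164, so the closed region contains I + B = 1164 + 11 = 1175 lattice points.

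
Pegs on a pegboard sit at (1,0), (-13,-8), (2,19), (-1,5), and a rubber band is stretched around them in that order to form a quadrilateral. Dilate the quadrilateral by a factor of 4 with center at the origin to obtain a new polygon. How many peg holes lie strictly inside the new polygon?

Using the shoelace formula, 2A = |(1·(-8) − (-13)·0) + ((-13)·19 − 2·(-8)) + (2·5 − (-1)·19) + ((-1)·0 − 1·5)| = 215, so the area is 107.5.
Summing gcd(|Δx|,|Δy|) over the edges gives the boundary count: gcd(14,8) + gcd(15,27) + gcd(3,14) + gcd(2,5) = 2+3+1+1 = 7.
Scaling by 4 multiplies the area by 4² = 16 (so the new area is 1720) and multiplies the boundary lattice-point count by 4, giving 28.
By Pick's theorem, the interior count of the dilated polygon is 1720 − 28/2 + 1 = 1707.

1707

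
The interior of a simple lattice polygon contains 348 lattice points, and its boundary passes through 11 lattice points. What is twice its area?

705

Pick's theorem states A = I + B/2 − 1, so A = 348 + 11/2 − 1 = 705/2.
Hence 2A = 705.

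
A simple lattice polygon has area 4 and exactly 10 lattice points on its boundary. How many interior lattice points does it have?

From Pick's theorem, I = A − B/2 + 1 = 4 − 10/2 + 1 = 0.

0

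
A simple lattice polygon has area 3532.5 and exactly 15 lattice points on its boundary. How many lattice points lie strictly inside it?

Pick's theorem A = I + B/2 − 1 rearranges to I = A − B/2 + 1 = 3532.5 − 15/2 + 1 = 3526.

3526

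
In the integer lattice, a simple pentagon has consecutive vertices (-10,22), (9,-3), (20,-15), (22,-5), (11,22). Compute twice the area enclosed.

The shoelace formula gives twice the area as |((-10)·(-3) − 9·22) + (9·(-15) − 20·(-3)) + (20·(-5) − 22·(-15)) + (22·22 − 11·(-5)) + (11·22 − (-10)·22)| = 988, so the area is 494.

988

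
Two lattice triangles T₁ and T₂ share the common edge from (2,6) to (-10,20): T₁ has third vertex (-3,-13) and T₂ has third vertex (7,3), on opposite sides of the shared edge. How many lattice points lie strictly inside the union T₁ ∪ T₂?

157

The union is the simple quadrilateral with vertices (2,6), (-3,-13), (-10,20), (7,3) in order.
Using the shoelace formula, 2A = |[2·(-13) − (-3)·6] + [(-3)·20 − (-10)·(-13)] + [(-10)·3 − 7·20] + [7·6 − 2·3]| = 332, so the area is 166.
Summing gcd(|Δx|,|Δy|) over the edges gives the boundary count: gcd(5,19) + gcd(7,33) + gcd(17,17) + gcd(5,3) = 1+1+17+1 = 20.
By Pick's theorem I = A − B/2 + 1 = 166 − 20/2 + 1 = 157.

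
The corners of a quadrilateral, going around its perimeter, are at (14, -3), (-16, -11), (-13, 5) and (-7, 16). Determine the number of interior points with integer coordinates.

Using the shoelace formula, 2A = |[14·(-11) − (-16)·(-3)] + [(-16)·5 − (-13)·(-11)] + [(-13)·16 − (-7)·5] + [(-7)·(-3) − 14·16]| = 801, so the area is 400.5.
Summing gcd(|Δx|,|Δy|) over the edges gives the boundary count: gcd(30,8) + gcd(3,16) + gcd(6,11) + gcd(21,19) = 2+1+1+1 = 5.
By Pick's theorem A = I + B/2 − 1, so I = 400.5 − 5/2 + 1 = 399.

399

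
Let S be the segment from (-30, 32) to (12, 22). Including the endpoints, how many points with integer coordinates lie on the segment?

3

The number of lattice points on a segment between lattice points is gcd(|Δx|,|Δy|) + 1 = gcd(42,10) + 1 = 2 + 1 = 3.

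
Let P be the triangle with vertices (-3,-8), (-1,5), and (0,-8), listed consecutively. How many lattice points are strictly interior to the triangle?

By the shoelace formula, twice the signed area is |[(-3)·5 − (-1)·(-8)] + [(-1)·(-8) − 0·5] + [0·(-8) − (-3)·(-8)]| = 39, so the area is 19.5.
Summing gcd(|Δx|,|Δy|) over the edges gives the boundary count: gcd(2,13) + gcd(1,13) + gcd(3,0) = 1+1+3 = 5.
Pick's theorem gives I = A − B/2 + 1 = 19.5 − 5/2 + 1 = 18.

18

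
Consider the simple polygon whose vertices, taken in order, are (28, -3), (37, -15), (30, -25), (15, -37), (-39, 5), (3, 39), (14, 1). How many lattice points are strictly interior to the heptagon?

2510

By the shoelace formula, twice the signed area is |(28·(-15) − 37·(-3)) + (37·(-25) − 30·(-15)) + (30·(-37) − 15·(-25)) + (15·5 − (-39)·(-37)) + ((-39)·39 − 3·5) + (3·1 − 14·39) + (14·(-3) − 28·1)| = 5036, so the area is 2518.
Summing gcd(|Δx|,|Δy|) over the edges gives the boundary count: gcd(9,12) + gcd(7,10) + gcd(15,12) + gcd(54,42) + gcd(42,34) + gcd(11,38) + gcd(14,4) = 3+1+3+6+2+1+2 = 18.
Pick's theorem gives I = A − B/2 + 1 = 2518 − 18/2 + 1 = 2510.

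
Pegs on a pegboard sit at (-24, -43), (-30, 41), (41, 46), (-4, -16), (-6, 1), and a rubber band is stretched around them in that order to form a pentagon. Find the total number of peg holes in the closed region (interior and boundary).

Using the shoelace formula, 2A = |[(-24)·41 − (-30)·(-43)] + [(-30)·46 − 41·41] + [41·(-16) − (-4)·46] + [(-4)·1 − (-6)·(-16)] + [(-6)·(-43) − (-24)·1]| = 5625, so the area is 5625/2.
Summing gcd(|Δx|,|Δy|) over the edges gives the boundary count: gcd(6,84) + gcd(71,5) + gcd(45,62) + gcd(2,17) + gcd(18,44) = 6+1+1+1+2 = 11.
Pick's theorem gives I = A − B/2 + 1 = 5625/2 − 11/2 + 1 = 2808, so the closed region contains I + B = 2808 + 11 = 2819 lattice points.

2819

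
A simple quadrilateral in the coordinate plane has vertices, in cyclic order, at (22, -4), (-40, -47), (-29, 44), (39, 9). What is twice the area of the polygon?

6648

The shoelace formula gives twice the area as |(22·(-47) − (-40)·(-4)) + ((-40)·44 − (-29)·(-47)) + ((-29)·9 − 39·44) + (39·(-4) − 22·9)| = 6648, so the area is 3324.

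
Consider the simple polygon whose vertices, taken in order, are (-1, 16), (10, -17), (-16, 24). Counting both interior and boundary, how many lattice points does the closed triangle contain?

211

By the shoelace formula, twice the signed area is |((-1)·(-17) − 10·16) + (10·24 − (-16)·(-17)) + ((-16)·16 − (-1)·24)| = 407, so the area is 407/2.
Along each edge there are gcd(|Δx|,|Δy|)+1 lattice points, so counting each shared vertex once the boundary has gcd(11,33) + gcd(26,41) + gcd(15,8) = 11+1+1 = 13.
Pick's theorem gives I = A − B/2 + 1 = 407/2 − 13/2 + 1 = 198, so the closed region contains I + B = 198 + 13 = 211 lattice points.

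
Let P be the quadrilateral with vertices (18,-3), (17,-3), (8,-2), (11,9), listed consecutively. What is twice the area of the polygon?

114

Using the shoelace formula, 2A = |(18·(-3) − 17·(-3)) + (17·(-2) − 8·(-3)) + (8·9 − 11·(-2)) + (11·(-3) − 18·9)| = 114, so the area is 57.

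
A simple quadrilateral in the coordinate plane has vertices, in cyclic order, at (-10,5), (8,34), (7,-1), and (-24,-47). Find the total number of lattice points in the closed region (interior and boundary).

788

By the shoelace formula, twice the signed area is |[(-10)·34 − 8·5] + [8·(-1) − 7·34] + [7·(-47) − (-24)·(-1)] + [(-24)·5 − (-10)·(-47)]| = 1569, so the area is 1569/2.
Along each edge there are gcd(|Δx|,|Δy|)+1 lattice points, so counting each shared vertex once the boundary has gcd(18,29) + gcd(1,35) + gcd(31,46) + gcd(14,52) = 1+1+1+2 = 5.
Pick's theorem gives I = A − B/2 + 1 = 1569/2 − 5/2 + 1 = 783, so the closed region contains I + B = 783 + 5 = 788 lattice points.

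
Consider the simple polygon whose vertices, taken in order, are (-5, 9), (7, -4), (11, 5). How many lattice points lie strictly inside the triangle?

The shoelace formula gives twice the area as |((-5)·(-4) − 7·9) + (7·5 − 11·(-4)) + (11·9 − (-5)·5)| = 160, so the area is 80.
Along each edge there are gcd(|Δx|,|Δy|)+1 lattice points, so counting each shared vertex once the boundary has gcd(12,13) + gcd(4,9) + gcd(16,4) = 1+1+4 = 6.
By Pick's theorem A = I + B/2 − 1, so I = 80 − 6/2 + 1 = 78.

78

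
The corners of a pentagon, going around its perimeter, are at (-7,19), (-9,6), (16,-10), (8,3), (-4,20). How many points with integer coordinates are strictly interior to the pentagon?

Using the shoelace formula, 2A = |[(-7)·6 − (-9)·19] + [(-9)·(-10) − 16·6] + [16·3 − 8·(-10)] + [8·20 − (-4)·3] + [(-4)·19 − (-7)·20]| = 487, so the area is 243.5.
The number of boundary lattice points is Σ gcd(|Δx|,|Δy|) = gcd(2,13) + gcd(25,16) + gcd(8,13) + gcd(12,17) + gcd(3,1) = 1+1+1+1+1 = 5.
Pick's theorem gives I = A − B/2 + 1 = 243.5 − 5/2 + 1 = 242.

242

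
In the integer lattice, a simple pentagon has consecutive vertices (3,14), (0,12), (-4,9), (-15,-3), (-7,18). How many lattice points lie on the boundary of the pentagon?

6

The number of boundary lattice points is Σ gcd(|Δx|,|Δy|) = gcd(3,2) + gcd(4,3) + gcd(11,12) + gcd(8,21) + gcd(10,4) = 1+1+1+1+2 = 6.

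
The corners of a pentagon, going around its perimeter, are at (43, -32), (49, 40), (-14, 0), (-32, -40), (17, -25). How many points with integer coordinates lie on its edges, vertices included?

11

The number of boundary lattice points is Σ gcd(|Δx|,|Δy|) = gcd(6,72) + gcd(63,40) + gcd(18,40) + gcd(49,15) + gcd(26,7) = 6+1+2+1+1 = 11.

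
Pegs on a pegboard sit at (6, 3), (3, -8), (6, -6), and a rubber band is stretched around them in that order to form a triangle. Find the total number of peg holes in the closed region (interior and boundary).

20

By the shoelace formula, twice the signed area is |[6·(-8) − 3·3] + [3·(-6) − 6·(-8)] + [6·3 − 6·(-6)]| = 27, so the area is 27/2.
Summing gcd(|Δx|,|Δy|) over the edges gives the boundary count: gcd(3,11) + gcd(3,2) + gcd(0,9) = 1+1+9 = 11.
Pick's theorem gives I = A − B/2 + 1 = 27/2 − 11/2 + 1 = 9, so the closed region contains I + B = 9 + 11 = 20 lattice points.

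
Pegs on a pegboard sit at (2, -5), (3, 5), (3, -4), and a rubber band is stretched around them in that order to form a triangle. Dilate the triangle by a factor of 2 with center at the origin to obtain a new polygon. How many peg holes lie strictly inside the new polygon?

8

By the shoelace formula, twice the signed area is |(2·5 − 3·(-5)) + (3·(-4) − 3·5) + (3·(-5) − 2·(-4))| = 9, so the area is 4.5.
Summing gcd(|Δx|,|Δy|) over the edges gives the boundary count: gcd(1,10) + gcd(0,9) + gcd(1,1) = 1+9+1 = 11.
Scaling by 2 multiplies the area by 2² = 4 (so the new area is 18) and multiplies the boundary lattice-point count by 2, giving 22.
By Pick's theorem, the interior count of the dilated polygon is 18 − 22/2 + 1 = 8.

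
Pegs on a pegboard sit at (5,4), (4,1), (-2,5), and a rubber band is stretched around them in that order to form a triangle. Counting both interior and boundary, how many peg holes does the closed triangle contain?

14

Using the shoelace formula, 2A = |(5·1 − 4·4) + (4·5 − (-2)·1) + ((-2)·4 − 5·5)| = 22, so the area is 11.
Summing gcd(|Δx|,|Δy|) over the edges gives the boundary count: gcd(1,3) + gcd(6,4) + gcd(7,1) = 1+2+1 = 4.
Pick's theorem gives I = A − B/2 + 1 = 11 − 4/2 + 1 = 10, so the closed region contains I + B = 10 + 4 = 14 lattice points.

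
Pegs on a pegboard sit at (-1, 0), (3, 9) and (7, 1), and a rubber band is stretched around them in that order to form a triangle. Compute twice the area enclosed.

Using the shoelace formula, 2A = |((-1)·9 − 3·0) + (3·1 − 7·9) + (7·0 − (-1)·1)| = 68, so the area is 34.

68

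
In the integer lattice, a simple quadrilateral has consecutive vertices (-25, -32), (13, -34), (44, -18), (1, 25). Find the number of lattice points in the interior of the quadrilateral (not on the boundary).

Using the shoelace formula, 2A = |((-25)·(-34) − 13·(-32)) + (13·(-18) − 44·(-34)) + (44·25 − 1·(-18)) + (1·(-32) − (-25)·25)| = 4239, so the area is 2119.5.
The number of boundary lattice points is Σ gcd(|Δx|,|Δy|) = gcd(38,2) + gcd(31,16) + gcd(43,43) + gcd(26,57) = 2+1+43+1 = 47.
Pick's theorem gives I = A − B/2 + 1 = 2119.5 − 47/2 + 1 = 2097.

2097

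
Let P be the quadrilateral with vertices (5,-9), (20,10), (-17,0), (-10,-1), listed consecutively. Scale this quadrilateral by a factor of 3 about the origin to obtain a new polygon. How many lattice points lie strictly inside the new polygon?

2299

The shoelace formula gives twice the area as |(5·10 − 20·(-9)) + (20·0 − (-17)·10) + ((-17)·(-1) − (-10)·0) + ((-10)·(-9) − 5·(-1))| = 512, so the area is 256.
Summing gcd(|Δx|,|Δy|) over the edges gives the boundary count: gcd(15,19) + gcd(37,10) + gcd(7,1) + gcd(15,8) = 1+1+1+1 = 4.
Scaling by 3 multiplies the area by 3² = 9 (so the new area is 2304) and multiplies the boundary lattice-point count by 3, giving 12.
By Pick's theorem, the interior count of the dilated polygon is 2304 − 12/2 + 1 = 2299.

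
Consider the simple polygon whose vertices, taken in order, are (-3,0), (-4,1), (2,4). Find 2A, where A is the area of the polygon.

The shoelace formula gives twice the area as |[(-3)·1 − (-4)·0] + [(-4)·4 − 2·1] + [2·0 − (-3)·4]| = 9, so the area is 9/2.

9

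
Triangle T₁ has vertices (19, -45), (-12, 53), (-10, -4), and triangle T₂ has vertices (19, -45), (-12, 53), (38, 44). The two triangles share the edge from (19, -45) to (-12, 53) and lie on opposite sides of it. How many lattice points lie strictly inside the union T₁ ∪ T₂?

3095

The union is the simple quadrilateral with vertices (19, -45), (-10, -4), (-12, 53), (38, 44) in order.
The shoelace formula gives twice the area as |[19·(-4) − (-10)·(-45)] + [(-10)·53 − (-12)·(-4)] + [(-12)·44 − 38·53] + [38·(-45) − 19·44]| = 6192, so the area is 3096.
Summing gcd(|Δx|,|Δy|) over the edges gives the boundary count: gcd(29,41) + gcd(2,57) + gcd(50,9) + gcd(19,89) = 1+1+1+1 = 4.
By Pick's theorem I = A − B/2 + 1 = 3096 − 4/2 + 1 = 3095.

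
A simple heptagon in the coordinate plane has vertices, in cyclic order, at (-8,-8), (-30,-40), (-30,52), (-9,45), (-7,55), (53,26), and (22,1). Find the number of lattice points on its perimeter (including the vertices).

108

Summing gcd(|Δx|,|Δy|) over the edges gives the boundary count: gcd(22,32) + gcd(0,92) + gcd(21,7) + gcd(2,10) + gcd(60,29) + gcd(31,25) + gcd(30,9) = 2+92+7+2+1+1+3 = 108.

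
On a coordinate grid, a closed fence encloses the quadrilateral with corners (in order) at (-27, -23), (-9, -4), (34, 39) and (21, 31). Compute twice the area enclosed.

275

Using the shoelace formula, 2A = |[(-27)·(-4) − (-9)·(-23)] + [(-9)·39 − 34·(-4)] + [34·31 − 21·39] + [21·(-23) − (-27)·31]| = 275, so the area is 137.5.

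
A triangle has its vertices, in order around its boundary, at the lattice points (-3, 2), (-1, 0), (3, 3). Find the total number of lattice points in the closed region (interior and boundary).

10

Using the shoelace formula, 2A = |((-3)·0 − (-1)·2) + ((-1)·3 − 3·0) + (3·2 − (-3)·3)| = 14, so the area is 7.
The number of boundary lattice points is Σ gcd(|Δx|,|Δy|) = gcd(2,2) + gcd(4,3) + gcd(6,1) = 2+1+1 = 4.
Pick's theorem gives I = A − B/2 + 1 = 7 − 4/2 + 1 = 6, so the closed region contains I + B = 6 + 4 = 10 lattice points.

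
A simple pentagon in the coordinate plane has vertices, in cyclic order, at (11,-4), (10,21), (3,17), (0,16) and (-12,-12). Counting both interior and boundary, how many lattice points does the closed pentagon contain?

Using the shoelace formula, 2A = |(11·21 − 10·(-4)) + (10·17 − 3·21) + (3·16 − 0·17) + (0·(-12) − (-12)·16) + ((-12)·(-4) − 11·(-12))| = 798, so the area is 399.
Along each edge there are gcd(|Δx|,|Δy|)+1 lattice points, so counting each shared vertex once the boundary has gcd(1,25) + gcd(7,4) + gcd(3,1) + gcd(12,28) + gcd(23,8) = 1+1+1+4+1 = 8.
Pick's theorem gives I = A − B/2 + 1 = 399 − 8/2 + 1 = 396, so the closed region contains I + B = 396 + 8 = 404 lattice points.

404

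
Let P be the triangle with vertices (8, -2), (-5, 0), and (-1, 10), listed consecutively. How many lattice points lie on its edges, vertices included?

The number of boundary lattice points is Σ gcd(|Δx|,|Δy|) = gcd(13,2) + gcd(4,10) + gcd(9,12) = 1+2+3 = 6.

6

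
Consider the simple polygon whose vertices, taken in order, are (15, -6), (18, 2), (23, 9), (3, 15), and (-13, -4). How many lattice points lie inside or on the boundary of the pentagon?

451

Using the shoelace formula, 2A = |(15·2 − 18·(-6)) + (18·9 − 23·2) + (23·15 − 3·9) + (3·(-4) − (-13)·15) + ((-13)·(-6) − 15·(-4))| = 893, so the area is 893/2.
Summing gcd(|Δx|,|Δy|) over the edges gives the boundary count: gcd(3,8) + gcd(5,7) + gcd(20,6) + gcd(16,19) + gcd(28,2) = 1+1+2+1+2 = 7.
Pick's theorem gives I = A − B/2 + 1 = 893/2 − 7/2 + 1 = 444, so the closed region contains I + B = 444 + 7 = 451 lattice points.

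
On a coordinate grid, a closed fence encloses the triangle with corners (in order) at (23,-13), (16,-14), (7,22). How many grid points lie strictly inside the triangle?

126

By the shoelace formula, twice the signed area is |[23·(-14) − 16·(-13)] + [16·22 − 7·(-14)] + [7·(-13) − 23·22]| = 261, so the area is 130.5.
Summing gcd(|Δx|,|Δy|) over the edges gives the boundary count: gcd(7,1) + gcd(9,36) + gcd(16,35) = 1+9+1 = 11.
Pick's theorem gives I = A − B/2 + 1 = 130.5 − 11/2 + 1 = 126.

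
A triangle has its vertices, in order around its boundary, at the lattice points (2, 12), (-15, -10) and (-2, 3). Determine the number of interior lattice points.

The shoelace formula gives twice the area as |[2·(-10) − (-15)·12] + [(-15)·3 − (-2)·(-10)] + [(-2)·12 − 2·3]| = 65, so the area is 32.5.
The number of boundary lattice points is Σ gcd(|Δx|,|Δy|) = gcd(17,22) + gcd(13,13) + gcd(4,9) = 1+13+1 = 15.
Pick's theorem gives I = A − B/2 + 1 = 32.5 − 15/2 + 1 = 26.

26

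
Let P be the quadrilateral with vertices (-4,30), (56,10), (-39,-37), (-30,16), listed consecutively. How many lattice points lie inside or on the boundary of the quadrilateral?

2999

The shoelace formula gives twice the area as |[(-4)·10 − 56·30] + [56·(-37) − (-39)·10] + [(-39)·16 − (-30)·(-37)] + [(-30)·30 − (-4)·16]| = 5972, so the area is 2986.
Summing gcd(|Δx|,|Δy|) over the edges gives the boundary count: gcd(60,20) + gcd(95,47) + gcd(9,53) + gcd(26,14) = 20+1+1+2 = 24.
Pick's theorem gives I = A − B/2 + 1 = 2986 − 24/2 + 1 = 2975, so the closed region contains I + B = 2975 + 24 = 2999 lattice points.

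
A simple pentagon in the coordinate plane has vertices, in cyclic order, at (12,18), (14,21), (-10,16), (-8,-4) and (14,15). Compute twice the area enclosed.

The shoelace formula gives twice the area as |[12·21 − 14·18] + [14·16 − (-10)·21] + [(-10)·(-4) − (-8)·16] + [(-8)·15 − 14·(-4)] + [14·18 − 12·15]| = 610, so the area is 305.

610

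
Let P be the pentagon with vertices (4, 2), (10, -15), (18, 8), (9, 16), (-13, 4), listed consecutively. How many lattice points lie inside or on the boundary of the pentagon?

The shoelace formula gives twice the area as |(4·(-15) − 10·2) + (10·8 − 18·(-15)) + (18·16 − 9·8) + (9·4 − (-13)·16) + ((-13)·2 − 4·4)| = 688, so the area is 344.
Along each edge there are gcd(|Δx|,|Δy|)+1 lattice points, so counting each shared vertex once the boundary has gcd(6,17) + gcd(8,23) + gcd(9,8) + gcd(22,12) + gcd(17,2) = 1+1+1+2+1 = 6.
Pick's theorem gives I = A − B/2 + 1 = 344 − 6/2 + 1 = 342, so the closed region contains I + B = 342 + 6 = 348 lattice points.

348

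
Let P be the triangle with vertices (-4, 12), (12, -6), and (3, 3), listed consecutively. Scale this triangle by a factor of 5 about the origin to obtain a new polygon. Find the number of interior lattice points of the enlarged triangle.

By the shoelace formula, twice the signed area is |((-4)·(-6) − 12·12) + (12·3 − 3·(-6)) + (3·12 − (-4)·3)| = 18, so the area is 9.
Summing gcd(|Δx|,|Δy|) over the edges gives the boundary count: gcd(16,18) + gcd(9,9) + gcd(7,9) = 2+9+1 = 12.
Scaling by 5 multiplies the area by 5² = 25 (so the new area is 225) and multiplies the boundary lattice-point count by 5, giving 60.
By Pick's theorem, the interior count of the dilated polygon is 225 − 60/2 + 1 = 196.

196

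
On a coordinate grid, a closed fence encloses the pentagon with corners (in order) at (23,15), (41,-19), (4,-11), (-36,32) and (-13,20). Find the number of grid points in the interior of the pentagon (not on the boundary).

1325

By the shoelace formula, twice the signed area is |(23·(-19) − 41·15) + (41·(-11) − 4·(-19)) + (4·32 − (-36)·(-11)) + ((-36)·20 − (-13)·32) + ((-13)·15 − 23·20)| = 2654, so the area is 1327.
Along each edge there are gcd(|Δx|,|Δy|)+1 lattice points, so counting each shared vertex once the boundary has gcd(18,34) + gcd(37,8) + gcd(40,43) + gcd(23,12) + gcd(36,5) = 2+1+1+1+1 = 6.
Pick's theorem gives I = A − B/2 + 1 = 1327 − 6/2 + 1 = 1325.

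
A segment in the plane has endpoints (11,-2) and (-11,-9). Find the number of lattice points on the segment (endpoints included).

2

The number of lattice points on a segment between lattice points is gcd(|Δx|,|Δy|) + 1 = gcd(22,7) + 1 = 1 + 1 = 2.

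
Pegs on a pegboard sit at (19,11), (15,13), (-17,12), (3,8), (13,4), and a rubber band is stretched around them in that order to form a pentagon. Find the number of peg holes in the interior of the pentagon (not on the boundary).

139

The shoelace formula gives twice the area as |[19·13 − 15·11] + [15·12 − (-17)·13] + [(-17)·8 − 3·12] + [3·4 − 13·8] + [13·11 − 19·4]| = 286, so the area is 143.
Along each edge there are gcd(|Δx|,|Δy|)+1 lattice points, so counting each shared vertex once the boundary has gcd(4,2) + gcd(32,1) + gcd(20,4) + gcd(10,4) + gcd(6,7) = 2+1+4+2+1 = 10.
Pick's theorem gives I = A − B/2 + 1 = 143 − 10/2 + 1 = 139.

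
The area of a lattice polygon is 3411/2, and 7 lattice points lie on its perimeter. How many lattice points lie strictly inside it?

1703

From Pick's theorem, I = A − B/2 + 1 = 3411/2 − 7/2 + 1 = 1703.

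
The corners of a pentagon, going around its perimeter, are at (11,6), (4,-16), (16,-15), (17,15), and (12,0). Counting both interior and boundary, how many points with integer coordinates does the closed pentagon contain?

197

The shoelace formula gives twice the area as |(11·(-16) − 4·6) + (4·(-15) − 16·(-16)) + (16·15 − 17·(-15)) + (17·0 − 12·15) + (12·6 − 11·0)| = 383, so the area is 383/2.
Summing gcd(|Δx|,|Δy|) over the edges gives the boundary count: gcd(7,22) + gcd(12,1) + gcd(1,30) + gcd(5,15) + gcd(1,6) = 1+1+1+5+1 = 9.
Pick's theorem gives I = A − B/2 + 1 = 383/2 − 9/2 + 1 = 188, so the closed region contains I + B = 188 + 9 = 197 lattice points.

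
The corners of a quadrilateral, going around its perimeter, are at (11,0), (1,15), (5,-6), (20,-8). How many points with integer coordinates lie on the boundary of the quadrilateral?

The number of boundary lattice points is Σ gcd(|Δx|,|Δy|) = gcd(10,15) + gcd(4,21) + gcd(15,2) + gcd(9,8) = 5+1+1+1 = 8.

8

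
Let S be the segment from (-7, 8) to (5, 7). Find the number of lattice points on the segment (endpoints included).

2

The number of lattice points on a segment between lattice points is gcd(|Δx|,|Δy|) + 1 = gcd(12,1) + 1 = 1 + 1 = 2.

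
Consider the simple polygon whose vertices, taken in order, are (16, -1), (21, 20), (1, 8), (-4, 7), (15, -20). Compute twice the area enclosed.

Using the shoelace formula, 2A = |(16·20 − 21·(-1)) + (21·8 − 1·20) + (1·7 − (-4)·8) + ((-4)·(-20) − 15·7) + (15·(-1) − 16·(-20))| = 808, so the area is 404.

808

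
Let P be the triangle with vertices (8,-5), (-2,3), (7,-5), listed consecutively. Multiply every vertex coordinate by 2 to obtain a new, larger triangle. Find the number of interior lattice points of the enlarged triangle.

13

Using the shoelace formula, 2A = |(8·3 − (-2)·(-5)) + ((-2)·(-5) − 7·3) + (7·(-5) − 8·(-5))| = 8, so the area is 4.
Summing gcd(|Δx|,|Δy|) over the edges gives the boundary count: gcd(10,8) + gcd(9,8) + gcd(1,0) = 2+1+1 = 4.
Scaling by 2 multiplies the area by 2² = 4 (so the new area is 16) and multiplies the boundary lattice-point count by 2, giving 8.
By Pick's theorem, the interior count of the dilated polygon is 16 − 8/2 + 1 = 13.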